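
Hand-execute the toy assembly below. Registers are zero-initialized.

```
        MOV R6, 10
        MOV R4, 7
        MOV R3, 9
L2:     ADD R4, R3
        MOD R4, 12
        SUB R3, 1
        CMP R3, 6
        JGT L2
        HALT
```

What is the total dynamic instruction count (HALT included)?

after MOV R6, 10: R6=10
after MOV R4, 7: R4=7
after MOV R3, 9: R3=9
after ADD R4, R3: R4=7+9=16
after MOD R4, 12: R4=16%12=4
after SUB R3, 1: R3=9-1=8
CMP R3, 6  (cmp 8,6)
JGT L2: taken
after ADD R4, R3: R4=4+8=12
after MOD R4, 12: R4=12%12=0
after SUB R3, 1: R3=8-1=7
CMP R3, 6  (cmp 7,6)
JGT L2: taken
after ADD R4, R3: R4=0+7=7
after MOD R4, 12: R4=7%12=7
after SUB R3, 1: R3=7-1=6
CMP R3, 6  (cmp 6,6)
JGT L2: not taken
halt.
Total executed instructions: 19.

19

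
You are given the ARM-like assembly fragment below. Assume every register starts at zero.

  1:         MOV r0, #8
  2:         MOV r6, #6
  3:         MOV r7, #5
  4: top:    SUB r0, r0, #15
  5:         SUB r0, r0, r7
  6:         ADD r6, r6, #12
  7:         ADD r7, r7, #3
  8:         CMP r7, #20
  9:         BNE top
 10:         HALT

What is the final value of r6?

MOV r0, #8 → r0=8
MOV r6, #6 → r6=6
MOV r7, #5 → r7=5
SUB r0, r0, #15 → r0=8-15=-7
SUB r0, r0, r7 → r0=(-7)-5=-12
ADD r6, r6, #12 → r6=6+12=18
ADD r7, r7, #3 → r7=5+3=8
CMP r7, #20  (cmp 8,20)
BNE top: taken
SUB r0, r0, #15 → r0=(-12)-15=-27
SUB r0, r0, r7 → r0=(-27)-8=-35
ADD r6, r6, #12 → r6=18+12=30
ADD r7, r7, #3 → r7=8+3=11
CMP r7, #20  (cmp 11,20)
BNE top: taken
SUB r0, r0, #15 → r0=(-35)-15=-50
SUB r0, r0, r7 → r0=(-50)-11=-61
ADD r6, r6, #12 → r6=30+12=42
ADD r7, r7, #3 → r7=11+3=14
CMP r7, #20  (cmp 14,20)
BNE top: taken
SUB r0, r0, #15 → r0=(-61)-15=-76
SUB r0, r0, r7 → r0=(-76)-14=-90
ADD r6, r6, #12 → r6=42+12=54
ADD r7, r7, #3 → r7=14+3=17
CMP r7, #20  (cmp 17,20)
BNE top: taken
SUB r0, r0, #15 → r0=(-90)-15=-105
SUB r0, r0, r7 → r0=(-105)-17=-122
ADD r6, r6, #12 → r6=54+12=66
ADD r7, r7, #3 → r7=17+3=20
CMP r7, #20  (cmp 20,20)
BNE top: not taken
halt.

66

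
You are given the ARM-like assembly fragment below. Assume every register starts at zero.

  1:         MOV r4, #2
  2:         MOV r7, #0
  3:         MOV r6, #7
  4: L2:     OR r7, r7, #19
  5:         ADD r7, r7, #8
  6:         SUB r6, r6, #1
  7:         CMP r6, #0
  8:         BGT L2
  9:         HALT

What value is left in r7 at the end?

after MOV r4, #2: r4=2
after MOV r7, #0: r7=0
after MOV r6, #7: r6=7
after OR r7, r7, #19: r7=0|19=19
after ADD r7, r7, #8: r7=19+8=27
after SUB r6, r6, #1: r6=7-1=6
CMP r6, #0  (cmp 6,0)
BGT L2: taken
after OR r7, r7, #19: r7=27|19=27
after ADD r7, r7, #8: r7=27+8=35
after SUB r6, r6, #1: r6=6-1=5
CMP r6, #0  (cmp 5,0)
BGT L2: taken
after OR r7, r7, #19: r7=35|19=51
after ADD r7, r7, #8: r7=51+8=59
after SUB r6, r6, #1: r6=5-1=4
CMP r6, #0  (cmp 4,0)
BGT L2: taken
after OR r7, r7, #19: r7=59|19=59
after ADD r7, r7, #8: r7=59+8=67
after SUB r6, r6, #1: r6=4-1=3
CMP r6, #0  (cmp 3,0)
BGT L2: taken
after OR r7, r7, #19: r7=67|19=83
after ADD r7, r7, #8: r7=83+8=91
after SUB r6, r6, #1: r6=3-1=2
CMP r6, #0  (cmp 2,0)
BGT L2: taken
after OR r7, r7, #19: r7=91|19=91
after ADD r7, r7, #8: r7=91+8=99
after SUB r6, r6, #1: r6=2-1=1
CMP r6, #0  (cmp 1,0)
BGT L2: taken
after OR r7, r7, #19: r7=99|19=115
after ADD r7, r7, #8: r7=115+8=123
after SUB r6, r6, #1: r6=1-1=0
CMP r6, #0  (cmp 0,0)
BGT L2: not taken
halt.

123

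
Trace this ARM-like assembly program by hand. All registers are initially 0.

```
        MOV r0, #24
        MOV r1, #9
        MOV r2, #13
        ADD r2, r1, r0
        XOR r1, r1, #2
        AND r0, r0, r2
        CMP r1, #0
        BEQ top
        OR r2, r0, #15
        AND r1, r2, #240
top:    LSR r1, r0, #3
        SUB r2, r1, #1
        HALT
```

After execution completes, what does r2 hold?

MOV r0, #24 → r0=24
MOV r1, #9 → r1=9
MOV r2, #13 → r2=13
ADD r2, r1, r0 → r2=9+24=33
XOR r1, r1, #2 → r1=9^2=11
AND r0, r0, r2 → r0=24&33=0
CMP r1, #0  (cmp 11,0)
BEQ top: not taken
OR r2, r0, #15 → r2=0|15=15
AND r1, r2, #240 → r1=15&240=0
LSR r1, r0, #3 → r1=0>>3=0
SUB r2, r1, #1 → r2=0-1=-1
halt.

-1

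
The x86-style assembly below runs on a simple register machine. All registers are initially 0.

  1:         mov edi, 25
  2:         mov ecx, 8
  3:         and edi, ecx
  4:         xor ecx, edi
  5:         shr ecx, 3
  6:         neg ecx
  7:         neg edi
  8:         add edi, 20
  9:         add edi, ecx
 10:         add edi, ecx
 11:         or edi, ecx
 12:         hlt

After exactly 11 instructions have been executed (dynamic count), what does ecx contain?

0

after mov edi, 25: edi=25
after mov ecx, 8: ecx=8
after and edi, ecx: edi=25&8=8
after xor ecx, edi: ecx=8^8=0
after shr ecx, 3: ecx=0>>3=0
after neg ecx: ecx=-(0)=0
after neg edi: edi=-(8)=-8
after add edi, 20: edi=(-8)+20=12
after add edi, ecx: edi=12+0=12
after add edi, ecx: edi=12+0=12
after or edi, ecx: edi=12|0=12
After step 11: ecx = 0.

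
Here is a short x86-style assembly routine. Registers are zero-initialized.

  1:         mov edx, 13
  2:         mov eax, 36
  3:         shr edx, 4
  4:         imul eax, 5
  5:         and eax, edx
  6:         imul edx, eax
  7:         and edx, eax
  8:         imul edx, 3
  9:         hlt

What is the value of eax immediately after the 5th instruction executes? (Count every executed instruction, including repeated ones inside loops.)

edx=13
eax=36
edx=13>>4=0
eax=36*5=180
eax=180&0=0
After step 5: eax = 0.

0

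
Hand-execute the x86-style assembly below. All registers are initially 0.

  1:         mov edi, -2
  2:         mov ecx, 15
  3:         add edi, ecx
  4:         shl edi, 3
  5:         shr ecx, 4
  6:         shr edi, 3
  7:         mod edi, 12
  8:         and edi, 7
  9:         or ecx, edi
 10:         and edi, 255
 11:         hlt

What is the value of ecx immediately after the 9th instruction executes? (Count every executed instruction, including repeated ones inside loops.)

after mov edi, -2: edi=-2
after mov ecx, 15: ecx=15
after add edi, ecx: edi=(-2)+15=13
after shl edi, 3: edi=13<<3=104
after shr ecx, 4: ecx=15>>4=0
after shr edi, 3: edi=104>>3=13
after mod edi, 12: edi=13%12=1
after and edi, 7: edi=1&7=1
after or ecx, edi: ecx=0|1=1
After step 9: ecx = 1.

1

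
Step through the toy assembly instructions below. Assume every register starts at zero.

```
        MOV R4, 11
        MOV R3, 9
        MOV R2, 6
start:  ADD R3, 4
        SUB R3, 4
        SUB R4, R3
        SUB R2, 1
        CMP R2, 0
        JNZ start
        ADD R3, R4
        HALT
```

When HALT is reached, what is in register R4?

MOV R4, 11 → R4=11
MOV R3, 9 → R3=9
MOV R2, 6 → R2=6
ADD R3, 4 → R3=9+4=13
SUB R3, 4 → R3=13-4=9
SUB R4, R3 → R4=11-9=2
SUB R2, 1 → R2=6-1=5
CMP R2, 0  (cmp 5,0)
JNZ start: taken
ADD R3, 4 → R3=9+4=13
SUB R3, 4 → R3=13-4=9
SUB R4, R3 → R4=2-9=-7
SUB R2, 1 → R2=5-1=4
CMP R2, 0  (cmp 4,0)
JNZ start: taken
ADD R3, 4 → R3=9+4=13
SUB R3, 4 → R3=13-4=9
SUB R4, R3 → R4=(-7)-9=-16
SUB R2, 1 → R2=4-1=3
CMP R2, 0  (cmp 3,0)
JNZ start: taken
ADD R3, 4 → R3=9+4=13
SUB R3, 4 → R3=13-4=9
SUB R4, R3 → R4=(-16)-9=-25
SUB R2, 1 → R2=3-1=2
CMP R2, 0  (cmp 2,0)
JNZ start: taken
ADD R3, 4 → R3=9+4=13
SUB R3, 4 → R3=13-4=9
SUB R4, R3 → R4=(-25)-9=-34
SUB R2, 1 → R2=2-1=1
CMP R2, 0  (cmp 1,0)
JNZ start: taken
ADD R3, 4 → R3=9+4=13
SUB R3, 4 → R3=13-4=9
SUB R4, R3 → R4=(-34)-9=-43
SUB R2, 1 → R2=1-1=0
CMP R2, 0  (cmp 0,0)
JNZ start: not taken
ADD R3, R4 → R3=9+(-43)=-34
halt.

-43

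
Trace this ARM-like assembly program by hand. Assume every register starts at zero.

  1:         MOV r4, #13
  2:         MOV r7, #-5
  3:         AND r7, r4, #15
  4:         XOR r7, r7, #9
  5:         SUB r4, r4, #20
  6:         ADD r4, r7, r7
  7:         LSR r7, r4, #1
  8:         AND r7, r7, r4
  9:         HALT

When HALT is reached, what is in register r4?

r4=13
r7=-5
r7=13&15=13
r7=13^9=4
r4=13-20=-7
r4=4+4=8
r7=8>>1=4
r7=4&8=0
halt.

8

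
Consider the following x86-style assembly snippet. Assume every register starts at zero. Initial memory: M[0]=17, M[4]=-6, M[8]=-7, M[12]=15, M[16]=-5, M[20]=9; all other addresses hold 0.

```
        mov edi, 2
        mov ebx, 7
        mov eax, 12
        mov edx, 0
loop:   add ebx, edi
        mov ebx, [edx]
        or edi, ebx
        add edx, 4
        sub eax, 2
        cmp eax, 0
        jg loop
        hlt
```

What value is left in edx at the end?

after mov edi, 2: edi=2
after mov ebx, 7: ebx=7
after mov eax, 12: eax=12
after mov edx, 0: edx=0
after add ebx, edi: ebx=7+2=9
after mov ebx, [edx]: ebx=M[0]=17
after or edi, ebx: edi=2|17=19
after add edx, 4: edx=0+4=4
after sub eax, 2: eax=12-2=10
cmp eax, 0  (cmp 10,0)
jg loop: taken
after add ebx, edi: ebx=17+19=36
after mov ebx, [edx]: ebx=M[4]=-6
after or edi, ebx: edi=19|(-6)=-5
after add edx, 4: edx=4+4=8
after sub eax, 2: eax=10-2=8
cmp eax, 0  (cmp 8,0)
jg loop: taken
after add ebx, edi: ebx=(-6)+(-5)=-11
after mov ebx, [edx]: ebx=M[8]=-7
after or edi, ebx: edi=(-5)|(-7)=-5
after add edx, 4: edx=8+4=12
after sub eax, 2: eax=8-2=6
cmp eax, 0  (cmp 6,0)
jg loop: taken
after add ebx, edi: ebx=(-7)+(-5)=-12
after mov ebx, [edx]: ebx=M[12]=15
after or edi, ebx: edi=(-5)|15=-1
after add edx, 4: edx=12+4=16
after sub eax, 2: eax=6-2=4
cmp eax, 0  (cmp 4,0)
jg loop: taken
after add ebx, edi: ebx=15+(-1)=14
after mov ebx, [edx]: ebx=M[16]=-5
after or edi, ebx: edi=(-1)|(-5)=-1
after add edx, 4: edx=16+4=20
after sub eax, 2: eax=4-2=2
cmp eax, 0  (cmp 2,0)
jg loop: taken
after add ebx, edi: ebx=(-5)+(-1)=-6
after mov ebx, [edx]: ebx=M[20]=9
after or edi, ebx: edi=(-1)|9=-1
after add edx, 4: edx=20+4=24
after sub eax, 2: eax=2-2=0
cmp eax, 0  (cmp 0,0)
jg loop: not taken
halt.

24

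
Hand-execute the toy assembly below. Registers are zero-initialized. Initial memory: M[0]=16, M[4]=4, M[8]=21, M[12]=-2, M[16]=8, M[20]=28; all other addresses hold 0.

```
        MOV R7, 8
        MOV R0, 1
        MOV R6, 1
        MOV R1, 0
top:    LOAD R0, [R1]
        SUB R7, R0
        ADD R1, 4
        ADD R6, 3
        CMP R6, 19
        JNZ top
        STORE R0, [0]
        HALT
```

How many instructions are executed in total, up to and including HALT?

after MOV R7, 8: R7=8
after MOV R0, 1: R0=1
after MOV R6, 1: R6=1
after MOV R1, 0: R1=0
after LOAD R0, [R1]: R0=M[0]=16
after SUB R7, R0: R7=8-16=-8
after ADD R1, 4: R1=0+4=4
after ADD R6, 3: R6=1+3=4
CMP R6, 19  (cmp 4,19)
JNZ top: taken
after LOAD R0, [R1]: R0=M[4]=4
after SUB R7, R0: R7=(-8)-4=-12
after ADD R1, 4: R1=4+4=8
after ADD R6, 3: R6=4+3=7
CMP R6, 19  (cmp 7,19)
JNZ top: taken
after LOAD R0, [R1]: R0=M[8]=21
after SUB R7, R0: R7=(-12)-21=-33
after ADD R1, 4: R1=8+4=12
after ADD R6, 3: R6=7+3=10
CMP R6, 19  (cmp 10,19)
JNZ top: taken
after LOAD R0, [R1]: R0=M[12]=-2
after SUB R7, R0: R7=(-33)-(-2)=-31
after ADD R1, 4: R1=12+4=16
after ADD R6, 3: R6=10+3=13
CMP R6, 19  (cmp 13,19)
JNZ top: taken
after LOAD R0, [R1]: R0=M[16]=8
after SUB R7, R0: R7=(-31)-8=-39
after ADD R1, 4: R1=16+4=20
after ADD R6, 3: R6=13+3=16
CMP R6, 19  (cmp 16,19)
JNZ top: taken
after LOAD R0, [R1]: R0=M[20]=28
after SUB R7, R0: R7=(-39)-28=-67
after ADD R1, 4: R1=20+4=24
after ADD R6, 3: R6=16+3=19
CMP R6, 19  (cmp 19,19)
JNZ top: not taken
STORE R0, [0] → M[0]=28
halt.
Total executed instructions: 42.

42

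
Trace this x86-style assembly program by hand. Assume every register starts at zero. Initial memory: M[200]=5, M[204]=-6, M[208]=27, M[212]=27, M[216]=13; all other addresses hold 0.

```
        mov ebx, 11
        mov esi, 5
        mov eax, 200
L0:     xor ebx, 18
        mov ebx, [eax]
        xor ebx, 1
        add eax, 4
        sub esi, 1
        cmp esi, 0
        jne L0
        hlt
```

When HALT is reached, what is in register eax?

after mov ebx, 11: ebx=11
after mov esi, 5: esi=5
after mov eax, 200: eax=200
after xor ebx, 18: ebx=11^18=25
after mov ebx, [eax]: ebx=M[200]=5
after xor ebx, 1: ebx=5^1=4
after add eax, 4: eax=200+4=204
after sub esi, 1: esi=5-1=4
cmp esi, 0  (cmp 4,0)
jne L0: taken
after xor ebx, 18: ebx=4^18=22
after mov ebx, [eax]: ebx=M[204]=-6
after xor ebx, 1: ebx=(-6)^1=-5
after add eax, 4: eax=204+4=208
after sub esi, 1: esi=4-1=3
cmp esi, 0  (cmp 3,0)
jne L0: taken
after xor ebx, 18: ebx=(-5)^18=-23
after mov ebx, [eax]: ebx=M[208]=27
after xor ebx, 1: ebx=27^1=26
after add eax, 4: eax=208+4=212
after sub esi, 1: esi=3-1=2
cmp esi, 0  (cmp 2,0)
jne L0: taken
after xor ebx, 18: ebx=26^18=8
after mov ebx, [eax]: ebx=M[212]=27
after xor ebx, 1: ebx=27^1=26
after add eax, 4: eax=212+4=216
after sub esi, 1: esi=2-1=1
cmp esi, 0  (cmp 1,0)
jne L0: taken
after xor ebx, 18: ebx=26^18=8
after mov ebx, [eax]: ebx=M[216]=13
after xor ebx, 1: ebx=13^1=12
after add eax, 4: eax=216+4=220
after sub esi, 1: esi=1-1=0
cmp esi, 0  (cmp 0,0)
jne L0: not taken
halt.

220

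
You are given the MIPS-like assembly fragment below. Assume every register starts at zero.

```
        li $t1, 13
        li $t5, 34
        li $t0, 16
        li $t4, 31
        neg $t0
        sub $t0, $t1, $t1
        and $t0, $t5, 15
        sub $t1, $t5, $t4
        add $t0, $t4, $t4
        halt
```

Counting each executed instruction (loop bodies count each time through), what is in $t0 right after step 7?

$t1=13
$t5=34
$t0=16
$t4=31
$t0=-(16)=-16
$t0=13-13=0
$t0=34&15=2
After step 7: $t0 = 2.

2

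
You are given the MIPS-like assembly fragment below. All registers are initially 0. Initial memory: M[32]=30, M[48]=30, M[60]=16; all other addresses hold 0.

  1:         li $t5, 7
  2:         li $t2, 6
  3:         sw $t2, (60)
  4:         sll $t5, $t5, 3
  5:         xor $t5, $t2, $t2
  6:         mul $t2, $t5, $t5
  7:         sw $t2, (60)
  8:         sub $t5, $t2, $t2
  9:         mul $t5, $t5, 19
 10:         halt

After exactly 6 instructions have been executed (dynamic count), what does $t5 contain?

0

li $t5, 7 → $t5=7
li $t2, 6 → $t2=6
sw $t2, (60) → M[60]=6
sll $t5, $t5, 3 → $t5=7<<3=56
xor $t5, $t2, $t2 → $t5=6^6=0
mul $t2, $t5, $t5 → $t2=0*0=0
After step 6: $t5 = 0.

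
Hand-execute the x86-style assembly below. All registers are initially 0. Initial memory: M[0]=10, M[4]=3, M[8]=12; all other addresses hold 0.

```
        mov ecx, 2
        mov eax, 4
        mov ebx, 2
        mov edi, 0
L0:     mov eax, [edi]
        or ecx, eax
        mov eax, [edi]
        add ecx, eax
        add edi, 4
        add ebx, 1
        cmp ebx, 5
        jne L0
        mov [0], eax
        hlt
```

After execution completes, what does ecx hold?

42

ecx=2
eax=4
ebx=2
edi=0
eax=M[0]=10
ecx=2|10=10
eax=M[0]=10
ecx=10+10=20
edi=0+4=4
ebx=2+1=3
cmp ebx, 5  (cmp 3,5)
jne L0: taken
eax=M[4]=3
ecx=20|3=23
eax=M[4]=3
ecx=23+3=26
edi=4+4=8
ebx=3+1=4
cmp ebx, 5  (cmp 4,5)
jne L0: taken
eax=M[8]=12
ecx=26|12=30
eax=M[8]=12
ecx=30+12=42
edi=8+4=12
ebx=4+1=5
cmp ebx, 5  (cmp 5,5)
jne L0: not taken
mov [0], eax → M[0]=12
halt.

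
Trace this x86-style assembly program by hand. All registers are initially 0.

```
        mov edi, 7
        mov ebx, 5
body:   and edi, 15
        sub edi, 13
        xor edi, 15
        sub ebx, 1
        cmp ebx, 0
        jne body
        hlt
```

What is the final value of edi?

edi=7
ebx=5
edi=7&15=7
edi=7-13=-6
edi=(-6)^15=-11
ebx=5-1=4
cmp ebx, 0  (cmp 4,0)
jne body: taken
edi=(-11)&15=5
edi=5-13=-8
edi=(-8)^15=-9
ebx=4-1=3
cmp ebx, 0  (cmp 3,0)
jne body: taken
edi=(-9)&15=7
edi=7-13=-6
edi=(-6)^15=-11
ebx=3-1=2
cmp ebx, 0  (cmp 2,0)
jne body: taken
edi=(-11)&15=5
edi=5-13=-8
edi=(-8)^15=-9
ebx=2-1=1
cmp ebx, 0  (cmp 1,0)
jne body: taken
edi=(-9)&15=7
edi=7-13=-6
edi=(-6)^15=-11
ebx=1-1=0
cmp ebx, 0  (cmp 0,0)
jne body: not taken
halt.

-11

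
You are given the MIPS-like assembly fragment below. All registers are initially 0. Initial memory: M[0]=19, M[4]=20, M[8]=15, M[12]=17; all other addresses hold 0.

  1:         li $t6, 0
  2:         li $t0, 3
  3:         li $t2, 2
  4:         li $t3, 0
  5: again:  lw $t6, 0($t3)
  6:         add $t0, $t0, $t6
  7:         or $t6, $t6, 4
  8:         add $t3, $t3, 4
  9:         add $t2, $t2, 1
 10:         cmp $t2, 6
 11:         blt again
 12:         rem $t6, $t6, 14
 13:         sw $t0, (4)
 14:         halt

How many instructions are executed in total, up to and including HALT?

35

$t6=0
$t0=3
$t2=2
$t3=0
$t6=M[0]=19
$t0=3+19=22
$t6=19|4=23
$t3=0+4=4
$t2=2+1=3
cmp $t2, 6  (cmp 3,6)
blt again: taken
$t6=M[4]=20
$t0=22+20=42
$t6=20|4=20
$t3=4+4=8
$t2=3+1=4
cmp $t2, 6  (cmp 4,6)
blt again: taken
$t6=M[8]=15
$t0=42+15=57
$t6=15|4=15
$t3=8+4=12
$t2=4+1=5
cmp $t2, 6  (cmp 5,6)
blt again: taken
$t6=M[12]=17
$t0=57+17=74
$t6=17|4=21
$t3=12+4=16
$t2=5+1=6
cmp $t2, 6  (cmp 6,6)
blt again: not taken
$t6=21%14=7
sw $t0, (4) → M[4]=74
halt.
Total executed instructions: 35.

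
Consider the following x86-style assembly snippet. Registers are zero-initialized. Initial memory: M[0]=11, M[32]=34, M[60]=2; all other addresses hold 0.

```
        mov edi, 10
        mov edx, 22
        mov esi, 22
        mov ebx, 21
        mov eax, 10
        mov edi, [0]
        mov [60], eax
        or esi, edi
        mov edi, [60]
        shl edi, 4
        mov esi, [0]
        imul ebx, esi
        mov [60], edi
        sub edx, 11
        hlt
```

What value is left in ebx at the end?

mov edi, 10 → edi=10
mov edx, 22 → edx=22
mov esi, 22 → esi=22
mov ebx, 21 → ebx=21
mov eax, 10 → eax=10
mov edi, [0] → edi=M[0]=11
mov [60], eax → M[60]=10
or esi, edi → esi=22|11=31
mov edi, [60] → edi=M[60]=10
shl edi, 4 → edi=10<<4=160
mov esi, [0] → esi=M[0]=11
imul ebx, esi → ebx=21*11=231
mov [60], edi → M[60]=160
sub edx, 11 → edx=22-11=11
halt.

231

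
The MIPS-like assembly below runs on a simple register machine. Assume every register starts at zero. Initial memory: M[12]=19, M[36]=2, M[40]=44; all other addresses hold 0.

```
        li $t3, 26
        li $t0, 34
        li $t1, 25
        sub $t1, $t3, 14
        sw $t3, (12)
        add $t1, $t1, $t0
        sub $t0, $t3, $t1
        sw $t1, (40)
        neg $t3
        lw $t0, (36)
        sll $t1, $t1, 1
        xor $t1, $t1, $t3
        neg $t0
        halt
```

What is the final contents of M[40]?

46

li $t3, 26 → $t3=26
li $t0, 34 → $t0=34
li $t1, 25 → $t1=25
sub $t1, $t3, 14 → $t1=26-14=12
sw $t3, (12) → M[12]=26
add $t1, $t1, $t0 → $t1=12+34=46
sub $t0, $t3, $t1 → $t0=26-46=-20
sw $t1, (40) → M[40]=46
neg $t3 → $t3=-(26)=-26
lw $t0, (36) → $t0=M[36]=2
sll $t1, $t1, 1 → $t1=46<<1=92
xor $t1, $t1, $t3 → $t1=92^(-26)=-70
neg $t0 → $t0=-(2)=-2
halt.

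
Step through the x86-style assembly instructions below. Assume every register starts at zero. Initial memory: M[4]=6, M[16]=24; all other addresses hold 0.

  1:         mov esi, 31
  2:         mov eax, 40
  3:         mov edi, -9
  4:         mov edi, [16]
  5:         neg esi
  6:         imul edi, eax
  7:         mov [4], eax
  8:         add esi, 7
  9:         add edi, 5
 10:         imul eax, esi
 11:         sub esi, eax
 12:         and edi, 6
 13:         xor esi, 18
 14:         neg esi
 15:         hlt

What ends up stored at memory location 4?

esi=31
eax=40
edi=-9
edi=M[16]=24
esi=-(31)=-31
edi=24*40=960
mov [4], eax → M[4]=40
esi=(-31)+7=-24
edi=960+5=965
eax=40*(-24)=-960
esi=(-24)-(-960)=936
edi=965&6=4
esi=936^18=954
esi=-(954)=-954
halt.

40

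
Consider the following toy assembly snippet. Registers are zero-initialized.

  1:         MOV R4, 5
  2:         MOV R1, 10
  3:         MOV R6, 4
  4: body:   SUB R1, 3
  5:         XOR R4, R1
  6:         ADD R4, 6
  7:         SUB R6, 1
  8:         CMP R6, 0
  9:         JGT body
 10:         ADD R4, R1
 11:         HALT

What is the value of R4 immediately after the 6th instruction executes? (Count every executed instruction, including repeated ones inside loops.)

after MOV R4, 5: R4=5
after MOV R1, 10: R1=10
after MOV R6, 4: R6=4
after SUB R1, 3: R1=10-3=7
after XOR R4, R1: R4=5^7=2
after ADD R4, 6: R4=2+6=8
After step 6: R4 = 8.

8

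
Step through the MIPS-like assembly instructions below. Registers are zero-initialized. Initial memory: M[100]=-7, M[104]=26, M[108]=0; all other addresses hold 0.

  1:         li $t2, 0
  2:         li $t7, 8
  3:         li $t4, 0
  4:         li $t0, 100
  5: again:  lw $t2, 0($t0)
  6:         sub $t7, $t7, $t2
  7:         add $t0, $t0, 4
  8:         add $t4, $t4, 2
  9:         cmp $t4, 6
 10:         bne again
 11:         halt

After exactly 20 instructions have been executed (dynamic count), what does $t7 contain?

li $t2, 0 → $t2=0
li $t7, 8 → $t7=8
li $t4, 0 → $t4=0
li $t0, 100 → $t0=100
lw $t2, 0($t0) → $t2=M[100]=-7
sub $t7, $t7, $t2 → $t7=8-(-7)=15
add $t0, $t0, 4 → $t0=100+4=104
add $t4, $t4, 2 → $t4=0+2=2
cmp $t4, 6  (cmp 2,6)
bne again: taken
lw $t2, 0($t0) → $t2=M[104]=26
sub $t7, $t7, $t2 → $t7=15-26=-11
add $t0, $t0, 4 → $t0=104+4=108
add $t4, $t4, 2 → $t4=2+2=4
cmp $t4, 6  (cmp 4,6)
bne again: taken
lw $t2, 0($t0) → $t2=M[108]=0
sub $t7, $t7, $t2 → $t7=(-11)-0=-11
add $t0, $t0, 4 → $t0=108+4=112
add $t4, $t4, 2 → $t4=4+2=6
After step 20: $t7 = -11.

-11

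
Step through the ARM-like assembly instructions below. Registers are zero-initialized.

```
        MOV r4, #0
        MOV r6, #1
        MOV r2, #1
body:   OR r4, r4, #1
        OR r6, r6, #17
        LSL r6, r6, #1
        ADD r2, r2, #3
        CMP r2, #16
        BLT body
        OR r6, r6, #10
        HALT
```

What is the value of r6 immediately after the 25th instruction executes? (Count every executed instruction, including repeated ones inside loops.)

after MOV r4, #0: r4=0
after MOV r6, #1: r6=1
after MOV r2, #1: r2=1
after OR r4, r4, #1: r4=0|1=1
after OR r6, r6, #17: r6=1|17=17
after LSL r6, r6, #1: r6=17<<1=34
after ADD r2, r2, #3: r2=1+3=4
CMP r2, #16  (cmp 4,16)
BLT body: taken
after OR r4, r4, #1: r4=1|1=1
after OR r6, r6, #17: r6=34|17=51
after LSL r6, r6, #1: r6=51<<1=102
after ADD r2, r2, #3: r2=4+3=7
CMP r2, #16  (cmp 7,16)
BLT body: taken
after OR r4, r4, #1: r4=1|1=1
after OR r6, r6, #17: r6=102|17=119
after LSL r6, r6, #1: r6=119<<1=238
after ADD r2, r2, #3: r2=7+3=10
CMP r2, #16  (cmp 10,16)
BLT body: taken
after OR r4, r4, #1: r4=1|1=1
after OR r6, r6, #17: r6=238|17=255
after LSL r6, r6, #1: r6=255<<1=510
after ADD r2, r2, #3: r2=10+3=13
After step 25: r6 = 510.

510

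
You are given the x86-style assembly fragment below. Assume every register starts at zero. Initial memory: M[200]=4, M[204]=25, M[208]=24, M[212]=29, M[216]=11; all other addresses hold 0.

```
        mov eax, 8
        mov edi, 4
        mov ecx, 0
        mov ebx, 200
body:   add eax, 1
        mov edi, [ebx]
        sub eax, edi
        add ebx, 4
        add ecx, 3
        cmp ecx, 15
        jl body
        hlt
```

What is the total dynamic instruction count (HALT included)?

mov eax, 8 → eax=8
mov edi, 4 → edi=4
mov ecx, 0 → ecx=0
mov ebx, 200 → ebx=200
add eax, 1 → eax=8+1=9
mov edi, [ebx] → edi=M[200]=4
sub eax, edi → eax=9-4=5
add ebx, 4 → ebx=200+4=204
add ecx, 3 → ecx=0+3=3
cmp ecx, 15  (cmp 3,15)
jl body: taken
add eax, 1 → eax=5+1=6
mov edi, [ebx] → edi=M[204]=25
sub eax, edi → eax=6-25=-19
add ebx, 4 → ebx=204+4=208
add ecx, 3 → ecx=3+3=6
cmp ecx, 15  (cmp 6,15)
jl body: taken
add eax, 1 → eax=(-19)+1=-18
mov edi, [ebx] → edi=M[208]=24
sub eax, edi → eax=(-18)-24=-42
add ebx, 4 → ebx=208+4=212
add ecx, 3 → ecx=6+3=9
cmp ecx, 15  (cmp 9,15)
jl body: taken
add eax, 1 → eax=(-42)+1=-41
mov edi, [ebx] → edi=M[212]=29
sub eax, edi → eax=(-41)-29=-70
add ebx, 4 → ebx=212+4=216
add ecx, 3 → ecx=9+3=12
cmp ecx, 15  (cmp 12,15)
jl body: taken
add eax, 1 → eax=(-70)+1=-69
mov edi, [ebx] → edi=M[216]=11
sub eax, edi → eax=(-69)-11=-80
add ebx, 4 → ebx=216+4=220
add ecx, 3 → ecx=12+3=15
cmp ecx, 15  (cmp 15,15)
jl body: not taken
halt.
Total executed instructions: 40.

40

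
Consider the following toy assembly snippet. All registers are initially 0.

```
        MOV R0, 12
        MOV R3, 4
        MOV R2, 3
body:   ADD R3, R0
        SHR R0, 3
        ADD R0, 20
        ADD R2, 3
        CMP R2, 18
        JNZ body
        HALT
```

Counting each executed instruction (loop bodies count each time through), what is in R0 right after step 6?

21

after MOV R0, 12: R0=12
after MOV R3, 4: R3=4
after MOV R2, 3: R2=3
after ADD R3, R0: R3=4+12=16
after SHR R0, 3: R0=12>>3=1
after ADD R0, 20: R0=1+20=21
After step 6: R0 = 21.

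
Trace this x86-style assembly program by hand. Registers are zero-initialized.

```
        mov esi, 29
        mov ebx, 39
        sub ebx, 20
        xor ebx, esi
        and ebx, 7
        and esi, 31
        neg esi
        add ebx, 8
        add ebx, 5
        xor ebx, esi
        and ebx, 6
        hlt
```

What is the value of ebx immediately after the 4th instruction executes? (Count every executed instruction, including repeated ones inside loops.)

14

esi=29
ebx=39
ebx=39-20=19
ebx=19^29=14
After step 4: ebx = 14.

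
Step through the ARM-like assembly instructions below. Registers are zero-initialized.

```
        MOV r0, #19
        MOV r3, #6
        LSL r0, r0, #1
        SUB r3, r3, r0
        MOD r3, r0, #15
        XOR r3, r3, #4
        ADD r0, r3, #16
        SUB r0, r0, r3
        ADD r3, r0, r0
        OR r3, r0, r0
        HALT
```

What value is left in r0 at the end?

r0=19
r3=6
r0=19<<1=38
r3=6-38=-32
r3=38%15=8
r3=8^4=12
r0=12+16=28
r0=28-12=16
r3=16+16=32
r3=16|16=16
halt.

16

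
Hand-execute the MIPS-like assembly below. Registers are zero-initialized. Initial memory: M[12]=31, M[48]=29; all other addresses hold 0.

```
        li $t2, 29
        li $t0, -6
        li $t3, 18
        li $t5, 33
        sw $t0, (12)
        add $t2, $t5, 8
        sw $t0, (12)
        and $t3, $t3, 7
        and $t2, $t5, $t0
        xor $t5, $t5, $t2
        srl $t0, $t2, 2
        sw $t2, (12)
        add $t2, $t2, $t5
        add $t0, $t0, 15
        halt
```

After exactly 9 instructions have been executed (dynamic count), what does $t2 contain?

after li $t2, 29: $t2=29
after li $t0, -6: $t0=-6
after li $t3, 18: $t3=18
after li $t5, 33: $t5=33
sw $t0, (12) → M[12]=-6
after add $t2, $t5, 8: $t2=33+8=41
sw $t0, (12) → M[12]=-6
after and $t3, $t3, 7: $t3=18&7=2
after and $t2, $t5, $t0: $t2=33&(-6)=32
After step 9: $t2 = 32.

32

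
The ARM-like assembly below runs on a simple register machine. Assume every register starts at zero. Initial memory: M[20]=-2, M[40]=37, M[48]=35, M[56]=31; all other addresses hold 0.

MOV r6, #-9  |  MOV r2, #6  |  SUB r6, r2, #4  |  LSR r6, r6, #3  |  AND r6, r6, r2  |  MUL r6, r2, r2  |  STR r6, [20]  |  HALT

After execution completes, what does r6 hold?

36

r6=-9
r2=6
r6=6-4=2
r6=2>>3=0
r6=0&6=0
r6=6*6=36
STR r6, [20] → M[20]=36
halt.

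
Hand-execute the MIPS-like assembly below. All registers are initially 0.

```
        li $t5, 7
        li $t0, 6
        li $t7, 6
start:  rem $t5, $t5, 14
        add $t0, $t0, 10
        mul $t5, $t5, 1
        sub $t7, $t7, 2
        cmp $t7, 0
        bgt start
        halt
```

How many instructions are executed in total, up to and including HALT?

after li $t5, 7: $t5=7
after li $t0, 6: $t0=6
after li $t7, 6: $t7=6
after rem $t5, $t5, 14: $t5=7%14=7
after add $t0, $t0, 10: $t0=6+10=16
after mul $t5, $t5, 1: $t5=7*1=7
after sub $t7, $t7, 2: $t7=6-2=4
cmp $t7, 0  (cmp 4,0)
bgt start: taken
after rem $t5, $t5, 14: $t5=7%14=7
after add $t0, $t0, 10: $t0=16+10=26
after mul $t5, $t5, 1: $t5=7*1=7
after sub $t7, $t7, 2: $t7=4-2=2
cmp $t7, 0  (cmp 2,0)
bgt start: taken
after rem $t5, $t5, 14: $t5=7%14=7
after add $t0, $t0, 10: $t0=26+10=36
after mul $t5, $t5, 1: $t5=7*1=7
after sub $t7, $t7, 2: $t7=2-2=0
cmp $t7, 0  (cmp 0,0)
bgt start: not taken
halt.
Total executed instructions: 22.

22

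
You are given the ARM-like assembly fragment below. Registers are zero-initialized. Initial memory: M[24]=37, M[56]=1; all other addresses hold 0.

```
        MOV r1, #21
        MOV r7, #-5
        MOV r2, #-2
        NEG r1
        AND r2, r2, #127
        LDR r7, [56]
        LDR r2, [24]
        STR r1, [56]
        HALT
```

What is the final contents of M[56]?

after MOV r1, #21: r1=21
after MOV r7, #-5: r7=-5
after MOV r2, #-2: r2=-2
after NEG r1: r1=-(21)=-21
after AND r2, r2, #127: r2=(-2)&127=126
after LDR r7, [56]: r7=M[56]=1
after LDR r2, [24]: r2=M[24]=37
STR r1, [56] → M[56]=-21
halt.

-21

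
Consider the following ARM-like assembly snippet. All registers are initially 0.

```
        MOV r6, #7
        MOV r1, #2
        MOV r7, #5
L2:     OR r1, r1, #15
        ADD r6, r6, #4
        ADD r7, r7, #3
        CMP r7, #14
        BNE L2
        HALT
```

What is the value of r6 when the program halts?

19

after MOV r6, #7: r6=7
after MOV r1, #2: r1=2
after MOV r7, #5: r7=5
after OR r1, r1, #15: r1=2|15=15
after ADD r6, r6, #4: r6=7+4=11
after ADD r7, r7, #3: r7=5+3=8
CMP r7, #14  (cmp 8,14)
BNE L2: taken
after OR r1, r1, #15: r1=15|15=15
after ADD r6, r6, #4: r6=11+4=15
after ADD r7, r7, #3: r7=8+3=11
CMP r7, #14  (cmp 11,14)
BNE L2: taken
after OR r1, r1, #15: r1=15|15=15
after ADD r6, r6, #4: r6=15+4=19
after ADD r7, r7, #3: r7=11+3=14
CMP r7, #14  (cmp 14,14)
BNE L2: not taken
halt.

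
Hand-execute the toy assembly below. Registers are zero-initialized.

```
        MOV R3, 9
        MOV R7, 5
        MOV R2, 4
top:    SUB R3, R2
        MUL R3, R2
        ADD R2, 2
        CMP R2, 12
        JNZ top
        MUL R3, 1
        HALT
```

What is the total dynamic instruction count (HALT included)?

25

after MOV R3, 9: R3=9
after MOV R7, 5: R7=5
after MOV R2, 4: R2=4
after SUB R3, R2: R3=9-4=5
after MUL R3, R2: R3=5*4=20
after ADD R2, 2: R2=4+2=6
CMP R2, 12  (cmp 6,12)
JNZ top: taken
after SUB R3, R2: R3=20-6=14
after MUL R3, R2: R3=14*6=84
after ADD R2, 2: R2=6+2=8
CMP R2, 12  (cmp 8,12)
JNZ top: taken
after SUB R3, R2: R3=84-8=76
after MUL R3, R2: R3=76*8=608
after ADD R2, 2: R2=8+2=10
CMP R2, 12  (cmp 10,12)
JNZ top: taken
after SUB R3, R2: R3=608-10=598
after MUL R3, R2: R3=598*10=5980
after ADD R2, 2: R2=10+2=12
CMP R2, 12  (cmp 12,12)
JNZ top: not taken
after MUL R3, 1: R3=5980*1=5980
halt.
Total executed instructions: 25.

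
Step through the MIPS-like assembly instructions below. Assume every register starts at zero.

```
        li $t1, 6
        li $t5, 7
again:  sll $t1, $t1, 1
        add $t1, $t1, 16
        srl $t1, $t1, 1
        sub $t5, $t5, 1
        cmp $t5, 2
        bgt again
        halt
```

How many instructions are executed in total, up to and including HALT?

33

after li $t1, 6: $t1=6
after li $t5, 7: $t5=7
after sll $t1, $t1, 1: $t1=6<<1=12
after add $t1, $t1, 16: $t1=12+16=28
after srl $t1, $t1, 1: $t1=28>>1=14
after sub $t5, $t5, 1: $t5=7-1=6
cmp $t5, 2  (cmp 6,2)
bgt again: taken
after sll $t1, $t1, 1: $t1=14<<1=28
after add $t1, $t1, 16: $t1=28+16=44
after srl $t1, $t1, 1: $t1=44>>1=22
after sub $t5, $t5, 1: $t5=6-1=5
cmp $t5, 2  (cmp 5,2)
bgt again: taken
after sll $t1, $t1, 1: $t1=22<<1=44
after add $t1, $t1, 16: $t1=44+16=60
after srl $t1, $t1, 1: $t1=60>>1=30
after sub $t5, $t5, 1: $t5=5-1=4
cmp $t5, 2  (cmp 4,2)
bgt again: taken
after sll $t1, $t1, 1: $t1=30<<1=60
after add $t1, $t1, 16: $t1=60+16=76
after srl $t1, $t1, 1: $t1=76>>1=38
after sub $t5, $t5, 1: $t5=4-1=3
cmp $t5, 2  (cmp 3,2)
bgt again: taken
after sll $t1, $t1, 1: $t1=38<<1=76
after add $t1, $t1, 16: $t1=76+16=92
after srl $t1, $t1, 1: $t1=92>>1=46
after sub $t5, $t5, 1: $t5=3-1=2
cmp $t5, 2  (cmp 2,2)
bgt again: not taken
halt.
Total executed instructions: 33.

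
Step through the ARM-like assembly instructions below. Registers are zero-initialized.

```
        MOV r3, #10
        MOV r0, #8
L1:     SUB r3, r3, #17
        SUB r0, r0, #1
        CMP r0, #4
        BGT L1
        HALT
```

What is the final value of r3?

MOV r3, #10 → r3=10
MOV r0, #8 → r0=8
SUB r3, r3, #17 → r3=10-17=-7
SUB r0, r0, #1 → r0=8-1=7
CMP r0, #4  (cmp 7,4)
BGT L1: taken
SUB r3, r3, #17 → r3=(-7)-17=-24
SUB r0, r0, #1 → r0=7-1=6
CMP r0, #4  (cmp 6,4)
BGT L1: taken
SUB r3, r3, #17 → r3=(-24)-17=-41
SUB r0, r0, #1 → r0=6-1=5
CMP r0, #4  (cmp 5,4)
BGT L1: taken
SUB r3, r3, #17 → r3=(-41)-17=-58
SUB r0, r0, #1 → r0=5-1=4
CMP r0, #4  (cmp 4,4)
BGT L1: not taken
halt.

-58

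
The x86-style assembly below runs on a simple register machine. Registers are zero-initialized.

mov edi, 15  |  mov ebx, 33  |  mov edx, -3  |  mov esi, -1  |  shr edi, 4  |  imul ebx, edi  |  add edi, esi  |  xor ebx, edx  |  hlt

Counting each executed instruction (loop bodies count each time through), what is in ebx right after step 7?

0

mov edi, 15 → edi=15
mov ebx, 33 → ebx=33
mov edx, -3 → edx=-3
mov esi, -1 → esi=-1
shr edi, 4 → edi=15>>4=0
imul ebx, edi → ebx=33*0=0
add edi, esi → edi=0+(-1)=-1
After step 7: ebx = 0.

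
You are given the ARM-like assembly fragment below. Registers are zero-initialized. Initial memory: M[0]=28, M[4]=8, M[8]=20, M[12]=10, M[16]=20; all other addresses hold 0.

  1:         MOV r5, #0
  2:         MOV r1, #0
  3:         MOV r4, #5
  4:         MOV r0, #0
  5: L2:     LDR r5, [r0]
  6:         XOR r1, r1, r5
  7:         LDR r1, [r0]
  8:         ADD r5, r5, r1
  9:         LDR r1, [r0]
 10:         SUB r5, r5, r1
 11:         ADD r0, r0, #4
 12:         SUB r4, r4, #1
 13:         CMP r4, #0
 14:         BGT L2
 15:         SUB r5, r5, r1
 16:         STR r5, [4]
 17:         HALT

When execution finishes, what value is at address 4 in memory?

0

after MOV r5, #0: r5=0
after MOV r1, #0: r1=0
after MOV r4, #5: r4=5
after MOV r0, #0: r0=0
after LDR r5, [r0]: r5=M[0]=28
after XOR r1, r1, r5: r1=0^28=28
after LDR r1, [r0]: r1=M[0]=28
after ADD r5, r5, r1: r5=28+28=56
after LDR r1, [r0]: r1=M[0]=28
after SUB r5, r5, r1: r5=56-28=28
after ADD r0, r0, #4: r0=0+4=4
after SUB r4, r4, #1: r4=5-1=4
CMP r4, #0  (cmp 4,0)
BGT L2: taken
after LDR r5, [r0]: r5=M[4]=8
after XOR r1, r1, r5: r1=28^8=20
after LDR r1, [r0]: r1=M[4]=8
after ADD r5, r5, r1: r5=8+8=16
after LDR r1, [r0]: r1=M[4]=8
after SUB r5, r5, r1: r5=16-8=8
after ADD r0, r0, #4: r0=4+4=8
after SUB r4, r4, #1: r4=4-1=3
CMP r4, #0  (cmp 3,0)
BGT L2: taken
after LDR r5, [r0]: r5=M[8]=20
after XOR r1, r1, r5: r1=8^20=28
after LDR r1, [r0]: r1=M[8]=20
after ADD r5, r5, r1: r5=20+20=40
after LDR r1, [r0]: r1=M[8]=20
after SUB r5, r5, r1: r5=40-20=20
after ADD r0, r0, #4: r0=8+4=12
after SUB r4, r4, #1: r4=3-1=2
CMP r4, #0  (cmp 2,0)
BGT L2: taken
after LDR r5, [r0]: r5=M[12]=10
after XOR r1, r1, r5: r1=20^10=30
after LDR r1, [r0]: r1=M[12]=10
after ADD r5, r5, r1: r5=10+10=20
after LDR r1, [r0]: r1=M[12]=10
after SUB r5, r5, r1: r5=20-10=10
after ADD r0, r0, #4: r0=12+4=16
after SUB r4, r4, #1: r4=2-1=1
CMP r4, #0  (cmp 1,0)
BGT L2: taken
after LDR r5, [r0]: r5=M[16]=20
after XOR r1, r1, r5: r1=10^20=30
after LDR r1, [r0]: r1=M[16]=20
after ADD r5, r5, r1: r5=20+20=40
after LDR r1, [r0]: r1=M[16]=20
after SUB r5, r5, r1: r5=40-20=20
after ADD r0, r0, #4: r0=16+4=20
after SUB r4, r4, #1: r4=1-1=0
CMP r4, #0  (cmp 0,0)
BGT L2: not taken
after SUB r5, r5, r1: r5=20-20=0
STR r5, [4] → M[4]=0
halt.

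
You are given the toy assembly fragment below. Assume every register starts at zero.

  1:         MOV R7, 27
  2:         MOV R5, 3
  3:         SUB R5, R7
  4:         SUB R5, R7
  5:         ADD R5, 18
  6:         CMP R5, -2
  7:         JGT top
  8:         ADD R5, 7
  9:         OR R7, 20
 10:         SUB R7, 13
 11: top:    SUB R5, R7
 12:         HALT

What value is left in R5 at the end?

after MOV R7, 27: R7=27
after MOV R5, 3: R5=3
after SUB R5, R7: R5=3-27=-24
after SUB R5, R7: R5=(-24)-27=-51
after ADD R5, 18: R5=(-51)+18=-33
CMP R5, -2  (cmp -33,-2)
JGT top: not taken
after ADD R5, 7: R5=(-33)+7=-26
after OR R7, 20: R7=27|20=31
after SUB R7, 13: R7=31-13=18
after SUB R5, R7: R5=(-26)-18=-44
halt.

-44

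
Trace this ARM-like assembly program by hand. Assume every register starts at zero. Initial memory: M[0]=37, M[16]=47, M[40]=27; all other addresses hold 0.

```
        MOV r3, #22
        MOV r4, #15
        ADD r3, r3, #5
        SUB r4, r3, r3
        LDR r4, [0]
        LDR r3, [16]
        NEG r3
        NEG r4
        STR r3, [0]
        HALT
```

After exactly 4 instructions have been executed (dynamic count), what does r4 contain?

after MOV r3, #22: r3=22
after MOV r4, #15: r4=15
after ADD r3, r3, #5: r3=22+5=27
after SUB r4, r3, r3: r4=27-27=0
After step 4: r4 = 0.

0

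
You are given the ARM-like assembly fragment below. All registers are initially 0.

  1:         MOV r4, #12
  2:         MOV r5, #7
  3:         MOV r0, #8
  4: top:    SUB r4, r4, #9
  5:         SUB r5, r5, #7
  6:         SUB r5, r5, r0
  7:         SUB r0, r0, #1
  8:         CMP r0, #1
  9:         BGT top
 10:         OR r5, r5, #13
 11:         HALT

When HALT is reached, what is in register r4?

r4=12
r5=7
r0=8
r4=12-9=3
r5=7-7=0
r5=0-8=-8
r0=8-1=7
CMP r0, #1  (cmp 7,1)
BGT top: taken
r4=3-9=-6
r5=(-8)-7=-15
r5=(-15)-7=-22
r0=7-1=6
CMP r0, #1  (cmp 6,1)
BGT top: taken
r4=(-6)-9=-15
r5=(-22)-7=-29
r5=(-29)-6=-35
r0=6-1=5
CMP r0, #1  (cmp 5,1)
BGT top: taken
r4=(-15)-9=-24
r5=(-35)-7=-42
r5=(-42)-5=-47
r0=5-1=4
CMP r0, #1  (cmp 4,1)
BGT top: taken
r4=(-24)-9=-33
r5=(-47)-7=-54
r5=(-54)-4=-58
r0=4-1=3
CMP r0, #1  (cmp 3,1)
BGT top: taken
r4=(-33)-9=-42
r5=(-58)-7=-65
r5=(-65)-3=-68
r0=3-1=2
CMP r0, #1  (cmp 2,1)
BGT top: taken
r4=(-42)-9=-51
r5=(-68)-7=-75
r5=(-75)-2=-77
r0=2-1=1
CMP r0, #1  (cmp 1,1)
BGT top: not taken
r5=(-77)|13=-65
halt.

-51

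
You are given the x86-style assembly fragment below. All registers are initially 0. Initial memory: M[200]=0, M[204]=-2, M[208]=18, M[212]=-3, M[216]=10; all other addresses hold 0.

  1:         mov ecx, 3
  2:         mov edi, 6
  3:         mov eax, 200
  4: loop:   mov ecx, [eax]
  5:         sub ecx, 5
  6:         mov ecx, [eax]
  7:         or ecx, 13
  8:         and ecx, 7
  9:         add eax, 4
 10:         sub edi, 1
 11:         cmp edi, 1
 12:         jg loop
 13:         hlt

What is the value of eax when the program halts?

220

after mov ecx, 3: ecx=3
after mov edi, 6: edi=6
after mov eax, 200: eax=200
after mov ecx, [eax]: ecx=M[200]=0
after sub ecx, 5: ecx=0-5=-5
after mov ecx, [eax]: ecx=M[200]=0
after or ecx, 13: ecx=0|13=13
after and ecx, 7: ecx=13&7=5
after add eax, 4: eax=200+4=204
after sub edi, 1: edi=6-1=5
cmp edi, 1  (cmp 5,1)
jg loop: taken
after mov ecx, [eax]: ecx=M[204]=-2
after sub ecx, 5: ecx=(-2)-5=-7
after mov ecx, [eax]: ecx=M[204]=-2
after or ecx, 13: ecx=(-2)|13=-1
after and ecx, 7: ecx=(-1)&7=7
after add eax, 4: eax=204+4=208
after sub edi, 1: edi=5-1=4
cmp edi, 1  (cmp 4,1)
jg loop: taken
after mov ecx, [eax]: ecx=M[208]=18
after sub ecx, 5: ecx=18-5=13
after mov ecx, [eax]: ecx=M[208]=18
after or ecx, 13: ecx=18|13=31
after and ecx, 7: ecx=31&7=7
after add eax, 4: eax=208+4=212
after sub edi, 1: edi=4-1=3
cmp edi, 1  (cmp 3,1)
jg loop: taken
after mov ecx, [eax]: ecx=M[212]=-3
after sub ecx, 5: ecx=(-3)-5=-8
after mov ecx, [eax]: ecx=M[212]=-3
after or ecx, 13: ecx=(-3)|13=-3
after and ecx, 7: ecx=(-3)&7=5
after add eax, 4: eax=212+4=216
after sub edi, 1: edi=3-1=2
cmp edi, 1  (cmp 2,1)
jg loop: taken
after mov ecx, [eax]: ecx=M[216]=10
after sub ecx, 5: ecx=10-5=5
after mov ecx, [eax]: ecx=M[216]=10
after or ecx, 13: ecx=10|13=15
after and ecx, 7: ecx=15&7=7
after add eax, 4: eax=216+4=220
after sub edi, 1: edi=2-1=1
cmp edi, 1  (cmp 1,1)
jg loop: not taken
halt.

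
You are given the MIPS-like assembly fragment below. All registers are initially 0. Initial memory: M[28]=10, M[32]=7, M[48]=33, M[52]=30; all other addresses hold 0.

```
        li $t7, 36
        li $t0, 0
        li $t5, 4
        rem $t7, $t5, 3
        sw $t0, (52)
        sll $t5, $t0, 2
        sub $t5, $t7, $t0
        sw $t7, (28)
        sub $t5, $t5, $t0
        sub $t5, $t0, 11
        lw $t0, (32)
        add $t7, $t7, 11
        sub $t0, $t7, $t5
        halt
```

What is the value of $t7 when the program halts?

$t7=36
$t0=0
$t5=4
$t7=4%3=1
sw $t0, (52) → M[52]=0
$t5=0<<2=0
$t5=1-0=1
sw $t7, (28) → M[28]=1
$t5=1-0=1
$t5=0-11=-11
$t0=M[32]=7
$t7=1+11=12
$t0=12-(-11)=23
halt.

12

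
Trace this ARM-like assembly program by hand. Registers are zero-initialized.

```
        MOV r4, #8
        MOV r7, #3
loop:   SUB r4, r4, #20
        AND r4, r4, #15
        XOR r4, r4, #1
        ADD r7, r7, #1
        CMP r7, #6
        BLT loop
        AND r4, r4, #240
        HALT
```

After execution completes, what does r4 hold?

0

after MOV r4, #8: r4=8
after MOV r7, #3: r7=3
after SUB r4, r4, #20: r4=8-20=-12
after AND r4, r4, #15: r4=(-12)&15=4
after XOR r4, r4, #1: r4=4^1=5
after ADD r7, r7, #1: r7=3+1=4
CMP r7, #6  (cmp 4,6)
BLT loop: taken
after SUB r4, r4, #20: r4=5-20=-15
after AND r4, r4, #15: r4=(-15)&15=1
after XOR r4, r4, #1: r4=1^1=0
after ADD r7, r7, #1: r7=4+1=5
CMP r7, #6  (cmp 5,6)
BLT loop: taken
after SUB r4, r4, #20: r4=0-20=-20
after AND r4, r4, #15: r4=(-20)&15=12
after XOR r4, r4, #1: r4=12^1=13
after ADD r7, r7, #1: r7=5+1=6
CMP r7, #6  (cmp 6,6)
BLT loop: not taken
after AND r4, r4, #240: r4=13&240=0
halt.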